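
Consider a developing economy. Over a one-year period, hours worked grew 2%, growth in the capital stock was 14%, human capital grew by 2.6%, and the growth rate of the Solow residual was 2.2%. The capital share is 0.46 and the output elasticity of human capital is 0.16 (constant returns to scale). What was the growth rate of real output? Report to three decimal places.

Labor's share = 1 − 0.46 − 0.16 = 0.38.
The capital stock: 0.46 × 14 = 6.44 pp.
Human capital: 0.16 × 2.6 = 0.416 pp.
Hours worked: 0.38 × 2 = 0.76 pp.
Output growth = 2.2 + 7.616 = 9.816%.

9.816%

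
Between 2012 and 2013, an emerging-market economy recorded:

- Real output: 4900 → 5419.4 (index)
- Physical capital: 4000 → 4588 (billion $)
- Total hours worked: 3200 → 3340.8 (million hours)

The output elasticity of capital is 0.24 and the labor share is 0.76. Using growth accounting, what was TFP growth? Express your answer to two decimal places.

3.73%

Real output growth = (5419.4 − 4900) / 4900 = 10.6%.
Physical capital growth = (4588 − 4000) / 4000 = 14.7%.
Total hours worked growth = (3340.8 − 3200) / 3200 = 4.4%.
Labor's share = 1 − 0.24 = 0.76.
Physical capital: 0.24 × 14.7 = 3.528 pp.
Total hours worked: 0.76 × 4.4 = 3.344 pp.
TFP growth = 10.6 − 6.872 = 3.728%.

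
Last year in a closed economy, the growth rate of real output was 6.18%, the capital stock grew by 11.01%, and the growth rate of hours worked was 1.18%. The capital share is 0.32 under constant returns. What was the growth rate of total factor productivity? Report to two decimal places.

Labor's share = 1 − 0.32 = 0.68.
The capital stock: 0.32 × 11.01 = 3.5232 pp.
Hours worked: 0.68 × 1.18 = 0.8024 pp.
TFP growth = 6.18 − 4.3256 = 1.8544%.

Total factor productivity grew 1.85%.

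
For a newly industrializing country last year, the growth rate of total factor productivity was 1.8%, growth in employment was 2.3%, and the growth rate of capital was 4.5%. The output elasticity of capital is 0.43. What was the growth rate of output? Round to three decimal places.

Labor's share = 1 − 0.43 = 0.57.
Capital: 0.43 × 4.5 = 1.935 pp.
Employment: 0.57 × 2.3 = 1.311 pp.
Output growth = 1.8 + 3.246 = 5.046%.

5.046%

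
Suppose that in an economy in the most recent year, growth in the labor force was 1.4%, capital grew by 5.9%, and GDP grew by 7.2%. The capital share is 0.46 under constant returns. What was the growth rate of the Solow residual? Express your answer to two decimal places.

Labor's share = 1 − 0.46 = 0.54.
Capital: 0.46 × 5.9 = 2.714 pp.
The labor force: 0.54 × 1.4 = 0.756 pp.
TFP growth = 7.2 − 3.47 = 3.73%.

3.73%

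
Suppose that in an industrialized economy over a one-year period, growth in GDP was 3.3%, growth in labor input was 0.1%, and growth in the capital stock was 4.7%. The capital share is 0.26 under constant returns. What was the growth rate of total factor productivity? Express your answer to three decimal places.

Total factor productivity grew 2.004%.

Labor's share = 1 − 0.26 = 0.74.
The capital stock: 0.26 × 4.7 = 1.222 pp.
Labor input: 0.74 × 0.1 = 0.074 pp.
TFP growth = 3.3 − 1.296 = 2.004%.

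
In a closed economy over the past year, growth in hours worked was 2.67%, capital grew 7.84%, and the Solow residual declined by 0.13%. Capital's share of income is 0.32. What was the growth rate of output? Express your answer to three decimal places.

Labor's share = 1 − 0.32 = 0.68.
Capital: 0.32 × 7.84 = 2.5088 pp.
Hours worked: 0.68 × 2.67 = 1.8156 pp.
Output growth = -0.13 + 4.3244 = 4.1944%.

4.194%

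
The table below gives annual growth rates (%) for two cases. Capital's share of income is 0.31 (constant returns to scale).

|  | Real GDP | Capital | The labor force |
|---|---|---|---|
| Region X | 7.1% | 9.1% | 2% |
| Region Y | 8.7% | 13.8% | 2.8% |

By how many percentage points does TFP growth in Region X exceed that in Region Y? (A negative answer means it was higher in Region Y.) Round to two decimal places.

Labor's share = 1 − 0.31 = 0.69.
Region X: TFP = 7.1 − 2.821 − 1.38 = 2.899%.
Region Y: TFP = 8.7 − 4.278 − 1.932 = 2.49%.
Difference = 2.899 − (2.49) = 0.409 pp.

0.41 percentage points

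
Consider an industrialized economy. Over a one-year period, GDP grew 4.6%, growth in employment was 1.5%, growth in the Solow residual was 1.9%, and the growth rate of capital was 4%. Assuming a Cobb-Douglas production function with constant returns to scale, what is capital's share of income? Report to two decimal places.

gY = gA + α·gK + (1−α)·gL, so gY − gA − gL = α(gK − gL).
4.6 − 1.9 − 1.5 = α × (4 − 1.5).
1.2 = 2.5 α, so α = 0.48.

0.48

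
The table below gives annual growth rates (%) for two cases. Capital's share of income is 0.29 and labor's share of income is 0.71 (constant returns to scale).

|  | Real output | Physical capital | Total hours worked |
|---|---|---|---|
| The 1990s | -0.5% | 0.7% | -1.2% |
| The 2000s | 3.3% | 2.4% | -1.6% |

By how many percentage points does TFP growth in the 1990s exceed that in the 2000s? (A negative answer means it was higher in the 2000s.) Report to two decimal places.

-3.59 percentage points

Labor's share = 1 − 0.29 = 0.71.
The 1990s: TFP = -0.5 − 0.203 + 0.852 = 0.149%.
The 2000s: TFP = 3.3 − 0.696 + 1.136 = 3.74%.
Difference = 0.149 − (3.74) = -3.591 pp.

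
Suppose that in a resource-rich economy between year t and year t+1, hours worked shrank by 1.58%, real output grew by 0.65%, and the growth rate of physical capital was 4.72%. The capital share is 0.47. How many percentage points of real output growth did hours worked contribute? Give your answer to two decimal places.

-0.84 pp

Labor's share = 1 − 0.47 = 0.53.
Contribution = share × growth = 0.53 × (-1.58) = -0.8374 pp.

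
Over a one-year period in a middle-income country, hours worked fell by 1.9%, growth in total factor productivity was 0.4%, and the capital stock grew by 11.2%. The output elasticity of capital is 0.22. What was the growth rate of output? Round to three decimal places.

Labor's share = 1 − 0.22 = 0.78.
The capital stock: 0.22 × 11.2 = 2.464 pp.
Hours worked: 0.78 × (-1.9) = -1.482 pp.
Output growth = 0.4 + 0.982 = 1.382%.

1.382%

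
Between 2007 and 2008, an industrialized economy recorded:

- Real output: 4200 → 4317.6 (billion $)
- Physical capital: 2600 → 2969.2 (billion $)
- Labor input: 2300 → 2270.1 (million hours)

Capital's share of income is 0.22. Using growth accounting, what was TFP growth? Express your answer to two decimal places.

Real output growth = (4317.6 − 4200) / 4200 = 2.8%.
Physical capital growth = (2969.2 − 2600) / 2600 = 14.2%.
Labor input growth = (2270.1 − 2300) / 2300 = -1.3%.
Labor's share = 1 − 0.22 = 0.78.
Physical capital: 0.22 × 14.2 = 3.124 pp.
Labor input: 0.78 × (-1.3) = -1.014 pp.
TFP growth = 2.8 − 2.11 = 0.69%.

TFP grew 0.69%.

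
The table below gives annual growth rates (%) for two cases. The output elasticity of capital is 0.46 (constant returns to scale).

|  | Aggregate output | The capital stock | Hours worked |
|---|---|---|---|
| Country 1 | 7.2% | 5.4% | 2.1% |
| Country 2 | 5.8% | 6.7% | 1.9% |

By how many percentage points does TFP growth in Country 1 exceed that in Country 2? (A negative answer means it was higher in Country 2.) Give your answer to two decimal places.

1.89 percentage points

Labor's share = 1 − 0.46 = 0.54.
Country 1: TFP = 7.2 − 2.484 − 1.134 = 3.582%.
Country 2: TFP = 5.8 − 3.082 − 1.026 = 1.692%.
Difference = 3.582 − (1.692) = 1.89 pp.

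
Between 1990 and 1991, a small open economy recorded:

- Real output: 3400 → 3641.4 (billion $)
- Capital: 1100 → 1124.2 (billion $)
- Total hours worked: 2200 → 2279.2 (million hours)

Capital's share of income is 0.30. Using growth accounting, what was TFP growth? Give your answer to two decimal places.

Real output growth = (3641.4 − 3400) / 3400 = 7.1%.
Capital growth = (1124.2 − 1100) / 1100 = 2.2%.
Total hours worked growth = (2279.2 − 2200) / 2200 = 3.6%.
Labor's share = 1 − 0.3 = 0.7.
Capital: 0.3 × 2.2 = 0.66 pp.
Total hours worked: 0.7 × 3.6 = 2.52 pp.
TFP growth = 7.1 − 3.18 = 3.92%.

TFP growth was 3.92%.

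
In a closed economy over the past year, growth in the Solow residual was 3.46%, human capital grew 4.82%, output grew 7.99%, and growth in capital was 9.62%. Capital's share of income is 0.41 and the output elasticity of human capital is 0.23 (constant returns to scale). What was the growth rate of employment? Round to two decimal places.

-1.45%

Labor's share = 1 − 0.41 − 0.23 = 0.36.
gY = gA + 0.41×9.62 + 0.23×4.82 + 0.36×g.
0.36×g = 7.99 − 3.46 − 5.0528 = -0.5228.
g = -0.5228 / 0.36 = -1.4522%.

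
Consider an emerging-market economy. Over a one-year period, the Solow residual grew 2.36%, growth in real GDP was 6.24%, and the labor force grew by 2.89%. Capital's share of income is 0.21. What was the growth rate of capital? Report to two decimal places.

7.60%

Labor's share = 1 − 0.21 = 0.79.
gY = gA + 0.79×2.89 + 0.21×g.
0.21×g = 6.24 − 2.36 − 2.2831 = 1.5969.
g = 1.5969 / 0.21 = 7.6043%.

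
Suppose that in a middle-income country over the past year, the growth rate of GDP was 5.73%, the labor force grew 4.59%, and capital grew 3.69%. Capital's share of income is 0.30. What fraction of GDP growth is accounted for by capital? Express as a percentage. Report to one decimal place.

Capital contributed 0.3 × 3.69 = 1.107 pp.
Share of growth = 1.107 / 5.73 × 100 = 19.319%.

Capital accounted for 19.3% of growth.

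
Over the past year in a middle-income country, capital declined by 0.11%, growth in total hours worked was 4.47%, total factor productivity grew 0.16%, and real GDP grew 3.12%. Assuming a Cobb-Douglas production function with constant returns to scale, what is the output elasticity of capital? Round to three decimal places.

gY = gA + α·gK + (1−α)·gL, so gY − gA − gL = α(gK − gL).
3.12 − 0.16 − 4.47 = α × (-0.11 − 4.47).
-1.51 = -4.58 α, so α = 0.32969.

0.330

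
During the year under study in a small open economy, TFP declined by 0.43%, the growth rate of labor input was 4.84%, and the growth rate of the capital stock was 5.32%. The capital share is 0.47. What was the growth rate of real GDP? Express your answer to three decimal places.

Labor's share = 1 − 0.47 = 0.53.
The capital stock: 0.47 × 5.32 = 2.5004 pp.
Labor input: 0.53 × 4.84 = 2.5652 pp.
Output growth = -0.43 + 5.0656 = 4.6356%.

4.636%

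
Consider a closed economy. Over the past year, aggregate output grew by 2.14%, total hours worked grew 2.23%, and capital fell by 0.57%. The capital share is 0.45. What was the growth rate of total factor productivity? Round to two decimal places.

1.17%

Labor's share = 1 − 0.45 = 0.55.
Capital: 0.45 × (-0.57) = -0.2565 pp.
Total hours worked: 0.55 × 2.23 = 1.2265 pp.
TFP growth = 2.14 − 0.97 = 1.17%.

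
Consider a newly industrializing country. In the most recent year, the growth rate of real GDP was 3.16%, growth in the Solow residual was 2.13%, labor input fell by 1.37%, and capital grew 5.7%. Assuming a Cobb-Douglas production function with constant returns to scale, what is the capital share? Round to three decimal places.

The capital share is 0.339.

gY = gA + α·gK + (1−α)·gL, so gY − gA − gL = α(gK − gL).
3.16 − 2.13 + 1.37 = α × (5.7 − (-1.37)).
2.4 = 7.07 α, so α = 0.33946.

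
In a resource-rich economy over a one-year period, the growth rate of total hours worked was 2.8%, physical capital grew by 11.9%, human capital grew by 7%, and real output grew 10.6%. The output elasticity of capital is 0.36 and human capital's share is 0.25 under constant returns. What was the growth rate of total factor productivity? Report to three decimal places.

3.474%

Labor's share = 1 − 0.36 − 0.25 = 0.39.
Physical capital: 0.36 × 11.9 = 4.284 pp.
Human capital: 0.25 × 7 = 1.75 pp.
Total hours worked: 0.39 × 2.8 = 1.092 pp.
TFP growth = 10.6 − 7.126 = 3.474%.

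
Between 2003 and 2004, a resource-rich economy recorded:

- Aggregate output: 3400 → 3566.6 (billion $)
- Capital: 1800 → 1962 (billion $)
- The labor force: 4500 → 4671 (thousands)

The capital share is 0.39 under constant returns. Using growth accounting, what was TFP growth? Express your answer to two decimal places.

-0.93%

Aggregate output growth = (3566.6 − 3400) / 3400 = 4.9%.
Capital growth = (1962 − 1800) / 1800 = 9%.
The labor force growth = (4671 − 4500) / 4500 = 3.8%.
Labor's share = 1 − 0.39 = 0.61.
Capital: 0.39 × 9 = 3.51 pp.
The labor force: 0.61 × 3.8 = 2.318 pp.
TFP growth = 4.9 − 5.828 = -0.928%.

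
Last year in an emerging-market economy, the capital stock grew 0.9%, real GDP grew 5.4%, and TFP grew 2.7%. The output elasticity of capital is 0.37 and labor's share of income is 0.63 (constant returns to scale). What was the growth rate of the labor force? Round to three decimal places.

3.757%

Labor's share = 1 − 0.37 = 0.63.
gY = gA + 0.37×0.9 + 0.63×g.
0.63×g = 5.4 − 2.7 − 0.333 = 2.367.
g = 2.367 / 0.63 = 3.75714%.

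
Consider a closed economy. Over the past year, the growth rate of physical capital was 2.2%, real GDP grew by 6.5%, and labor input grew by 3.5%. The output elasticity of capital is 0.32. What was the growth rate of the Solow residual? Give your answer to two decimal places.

3.42%

Labor's share = 1 − 0.32 = 0.68.
Physical capital: 0.32 × 2.2 = 0.704 pp.
Labor input: 0.68 × 3.5 = 2.38 pp.
TFP growth = 6.5 − 3.084 = 3.416%.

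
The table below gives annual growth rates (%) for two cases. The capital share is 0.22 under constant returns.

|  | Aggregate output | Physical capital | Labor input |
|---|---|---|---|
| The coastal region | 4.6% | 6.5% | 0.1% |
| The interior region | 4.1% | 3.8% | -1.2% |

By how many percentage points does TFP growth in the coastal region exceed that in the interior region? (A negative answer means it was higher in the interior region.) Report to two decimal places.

Labor's share = 1 − 0.22 = 0.78.
The coastal region: TFP = 4.6 − 1.43 − 0.078 = 3.092%.
The interior region: TFP = 4.1 − 0.836 + 0.936 = 4.2%.
Difference = 3.092 − (4.2) = -1.108 pp.

-1.11 percentage points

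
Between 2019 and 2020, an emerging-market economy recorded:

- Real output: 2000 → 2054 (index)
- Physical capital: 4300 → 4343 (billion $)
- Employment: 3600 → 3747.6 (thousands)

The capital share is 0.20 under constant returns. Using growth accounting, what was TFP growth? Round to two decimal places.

Real output growth = (2054 − 2000) / 2000 = 2.7%.
Physical capital growth = (4343 − 4300) / 4300 = 1%.
Employment growth = (3747.6 − 3600) / 3600 = 4.1%.
Labor's share = 1 − 0.2 = 0.8.
Physical capital: 0.2 × 1 = 0.2 pp.
Employment: 0.8 × 4.1 = 3.28 pp.
TFP growth = 2.7 − 3.48 = -0.78%.

-0.78%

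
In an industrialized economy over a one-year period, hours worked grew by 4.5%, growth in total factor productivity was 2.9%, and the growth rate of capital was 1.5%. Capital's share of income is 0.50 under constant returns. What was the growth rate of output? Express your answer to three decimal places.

Labor's share = 1 − 0.5 = 0.5.
Capital: 0.5 × 1.5 = 0.75 pp.
Hours worked: 0.5 × 4.5 = 2.25 pp.
Output growth = 2.9 + 3 = 5.9%.

5.900%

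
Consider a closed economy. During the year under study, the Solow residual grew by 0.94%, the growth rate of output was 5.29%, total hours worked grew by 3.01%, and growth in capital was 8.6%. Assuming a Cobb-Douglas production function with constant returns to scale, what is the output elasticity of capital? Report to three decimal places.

The output elasticity of capital is 0.240.

gY = gA + α·gK + (1−α)·gL, so gY − gA − gL = α(gK − gL).
5.29 − 0.94 − 3.01 = α × (8.6 − 3.01).
1.34 = 5.59 α, so α = 0.23971.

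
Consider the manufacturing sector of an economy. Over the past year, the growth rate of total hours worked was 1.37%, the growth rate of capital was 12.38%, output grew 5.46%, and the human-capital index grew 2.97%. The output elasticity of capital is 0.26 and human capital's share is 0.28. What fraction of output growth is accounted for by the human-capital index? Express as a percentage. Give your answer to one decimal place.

The human-capital index accounted for 15.2% of growth.

The human-capital index contributed 0.28 × 2.97 = 0.8316 pp.
Share of growth = 0.8316 / 5.46 × 100 = 15.231%.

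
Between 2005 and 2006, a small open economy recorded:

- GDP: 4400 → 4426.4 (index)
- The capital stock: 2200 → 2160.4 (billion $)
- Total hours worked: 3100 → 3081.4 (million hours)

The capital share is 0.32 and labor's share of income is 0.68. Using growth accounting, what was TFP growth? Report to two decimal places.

GDP growth = (4426.4 − 4400) / 4400 = 0.6%.
The capital stock growth = (2160.4 − 2200) / 2200 = -1.8%.
Total hours worked growth = (3081.4 − 3100) / 3100 = -0.6%.
Labor's share = 1 − 0.32 = 0.68.
The capital stock: 0.32 × (-1.8) = -0.576 pp.
Total hours worked: 0.68 × (-0.6) = -0.408 pp.
TFP growth = 0.6 + 0.984 = 1.584%.

1.58%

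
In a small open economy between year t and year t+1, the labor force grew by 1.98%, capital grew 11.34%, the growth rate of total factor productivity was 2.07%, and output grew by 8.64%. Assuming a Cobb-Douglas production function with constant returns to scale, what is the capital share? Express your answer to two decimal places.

gY = gA + α·gK + (1−α)·gL, so gY − gA − gL = α(gK − gL).
8.64 − 2.07 − 1.98 = α × (11.34 − 1.98).
4.59 = 9.36 α, so α = 0.4904.

α = 0.49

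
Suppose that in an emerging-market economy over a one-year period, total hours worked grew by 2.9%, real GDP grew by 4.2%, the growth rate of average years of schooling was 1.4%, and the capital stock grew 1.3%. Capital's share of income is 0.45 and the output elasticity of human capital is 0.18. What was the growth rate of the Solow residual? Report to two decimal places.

Labor's share = 1 − 0.45 − 0.18 = 0.37.
The capital stock: 0.45 × 1.3 = 0.585 pp.
Average years of schooling: 0.18 × 1.4 = 0.252 pp.
Total hours worked: 0.37 × 2.9 = 1.073 pp.
TFP growth = 4.2 − 1.91 = 2.29%.

2.29%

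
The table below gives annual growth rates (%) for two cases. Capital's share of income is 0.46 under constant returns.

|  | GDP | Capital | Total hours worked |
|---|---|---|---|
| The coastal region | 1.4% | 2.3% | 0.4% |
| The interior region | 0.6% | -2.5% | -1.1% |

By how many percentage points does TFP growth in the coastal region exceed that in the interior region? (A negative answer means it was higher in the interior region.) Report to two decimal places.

Labor's share = 1 − 0.46 = 0.54.
The coastal region: TFP = 1.4 − 1.058 − 0.216 = 0.126%.
The interior region: TFP = 0.6 + 1.15 + 0.594 = 2.344%.
Difference = 0.126 − (2.344) = -2.218 pp.

-2.22 percentage points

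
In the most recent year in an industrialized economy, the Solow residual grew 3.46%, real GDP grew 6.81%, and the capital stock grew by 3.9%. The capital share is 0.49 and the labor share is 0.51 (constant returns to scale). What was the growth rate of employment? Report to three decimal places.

Labor's share = 1 − 0.49 = 0.51.
gY = gA + 0.49×3.9 + 0.51×g.
0.51×g = 6.81 − 3.46 − 1.911 = 1.439.
g = 1.439 / 0.51 = 2.82157%.

2.822%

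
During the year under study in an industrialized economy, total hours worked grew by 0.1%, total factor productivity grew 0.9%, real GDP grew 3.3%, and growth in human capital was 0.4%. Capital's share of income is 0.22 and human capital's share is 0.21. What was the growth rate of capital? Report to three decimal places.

10.268%

Labor's share = 1 − 0.22 − 0.21 = 0.57.
gY = gA + 0.21×0.4 + 0.57×0.1 + 0.22×g.
0.22×g = 3.3 − 0.9 − 0.141 = 2.259.
g = 2.259 / 0.22 = 10.26818%.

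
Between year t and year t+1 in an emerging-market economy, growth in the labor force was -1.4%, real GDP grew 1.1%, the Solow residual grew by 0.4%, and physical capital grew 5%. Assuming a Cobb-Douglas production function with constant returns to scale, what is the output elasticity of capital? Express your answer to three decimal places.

α = 0.328

gY = gA + α·gK + (1−α)·gL, so gY − gA − gL = α(gK − gL).
1.1 − 0.4 + 1.4 = α × (5 − (-1.4)).
2.1 = 6.4 α, so α = 0.32813.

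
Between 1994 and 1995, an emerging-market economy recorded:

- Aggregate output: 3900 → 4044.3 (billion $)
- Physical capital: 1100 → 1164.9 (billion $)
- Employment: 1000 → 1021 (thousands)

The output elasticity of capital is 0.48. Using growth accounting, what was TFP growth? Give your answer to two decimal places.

-0.22%

Aggregate output growth = (4044.3 − 3900) / 3900 = 3.7%.
Physical capital growth = (1164.9 − 1100) / 1100 = 5.9%.
Employment growth = (1021 − 1000) / 1000 = 2.1%.
Labor's share = 1 − 0.48 = 0.52.
Physical capital: 0.48 × 5.9 = 2.832 pp.
Employment: 0.52 × 2.1 = 1.092 pp.
TFP growth = 3.7 − 3.924 = -0.224%.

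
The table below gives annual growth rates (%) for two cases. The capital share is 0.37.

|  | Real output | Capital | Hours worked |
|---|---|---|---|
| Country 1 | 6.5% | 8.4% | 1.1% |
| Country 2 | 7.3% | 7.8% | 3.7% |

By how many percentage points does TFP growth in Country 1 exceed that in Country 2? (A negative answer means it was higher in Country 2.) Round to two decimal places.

0.62 percentage points

Labor's share = 1 − 0.37 = 0.63.
Country 1: TFP = 6.5 − 3.108 − 0.693 = 2.699%.
Country 2: TFP = 7.3 − 2.886 − 2.331 = 2.083%.
Difference = 2.699 − (2.083) = 0.616 pp.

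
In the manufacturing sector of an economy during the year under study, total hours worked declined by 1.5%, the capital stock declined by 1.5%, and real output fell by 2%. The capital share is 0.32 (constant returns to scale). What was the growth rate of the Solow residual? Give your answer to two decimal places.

-0.50%

Labor's share = 1 − 0.32 = 0.68.
The capital stock: 0.32 × (-1.5) = -0.48 pp.
Total hours worked: 0.68 × (-1.5) = -1.02 pp.
TFP growth = -2 + 1.5 = -0.5%.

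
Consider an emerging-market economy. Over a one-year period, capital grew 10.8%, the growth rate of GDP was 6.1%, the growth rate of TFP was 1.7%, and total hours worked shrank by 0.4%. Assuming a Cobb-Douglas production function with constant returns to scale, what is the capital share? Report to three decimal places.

0.429

gY = gA + α·gK + (1−α)·gL, so gY − gA − gL = α(gK − gL).
6.1 − 1.7 + 0.4 = α × (10.8 − (-0.4)).
4.8 = 11.2 α, so α = 0.42857.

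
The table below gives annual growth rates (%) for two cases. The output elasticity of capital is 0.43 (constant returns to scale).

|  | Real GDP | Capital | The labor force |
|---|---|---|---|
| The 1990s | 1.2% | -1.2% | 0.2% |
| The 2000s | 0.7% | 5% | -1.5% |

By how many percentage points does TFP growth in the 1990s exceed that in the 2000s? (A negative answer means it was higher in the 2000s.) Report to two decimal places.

2.20 percentage points

Labor's share = 1 − 0.43 = 0.57.
The 1990s: TFP = 1.2 + 0.516 − 0.114 = 1.602%.
The 2000s: TFP = 0.7 − 2.15 + 0.855 = -0.595%.
Difference = 1.602 − (-0.595) = 2.197 pp.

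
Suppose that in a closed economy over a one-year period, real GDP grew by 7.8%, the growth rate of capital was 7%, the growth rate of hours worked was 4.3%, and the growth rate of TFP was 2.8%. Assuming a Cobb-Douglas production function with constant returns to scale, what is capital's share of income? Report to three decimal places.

gY = gA + α·gK + (1−α)·gL, so gY − gA − gL = α(gK − gL).
7.8 − 2.8 − 4.3 = α × (7 − 4.3).
0.7 = 2.7 α, so α = 0.25926.

0.259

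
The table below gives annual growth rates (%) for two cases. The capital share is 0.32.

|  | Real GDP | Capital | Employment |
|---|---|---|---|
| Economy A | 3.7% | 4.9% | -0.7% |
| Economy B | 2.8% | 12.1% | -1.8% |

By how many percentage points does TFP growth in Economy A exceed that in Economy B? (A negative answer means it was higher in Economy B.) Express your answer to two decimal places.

2.46 percentage points

Labor's share = 1 − 0.32 = 0.68.
Economy A: TFP = 3.7 − 1.568 + 0.476 = 2.608%.
Economy B: TFP = 2.8 − 3.872 + 1.224 = 0.152%.
Difference = 2.608 − (0.152) = 2.456 pp.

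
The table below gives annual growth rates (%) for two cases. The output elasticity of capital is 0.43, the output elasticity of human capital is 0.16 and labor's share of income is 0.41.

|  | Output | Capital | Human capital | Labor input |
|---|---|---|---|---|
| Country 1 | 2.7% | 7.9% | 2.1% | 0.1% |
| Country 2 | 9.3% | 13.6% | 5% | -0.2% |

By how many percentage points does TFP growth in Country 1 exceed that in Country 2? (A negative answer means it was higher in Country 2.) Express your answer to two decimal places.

-3.81 percentage points

Labor's share = 1 − 0.43 − 0.16 = 0.41.
Country 1: TFP = 2.7 − 3.397 − 0.336 − 0.041 = -1.074%.
Country 2: TFP = 9.3 − 5.848 − 0.8 + 0.082 = 2.734%.
Difference = -1.074 − (2.734) = -3.808 pp.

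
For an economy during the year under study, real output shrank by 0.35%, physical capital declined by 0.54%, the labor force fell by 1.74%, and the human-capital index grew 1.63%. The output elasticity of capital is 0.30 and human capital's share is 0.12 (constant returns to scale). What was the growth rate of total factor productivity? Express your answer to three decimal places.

Labor's share = 1 − 0.3 − 0.12 = 0.58.
Physical capital: 0.3 × (-0.54) = -0.162 pp.
The human-capital index: 0.12 × 1.63 = 0.1956 pp.
The labor force: 0.58 × (-1.74) = -1.0092 pp.
TFP growth = -0.35 + 0.9756 = 0.6256%.

0.626%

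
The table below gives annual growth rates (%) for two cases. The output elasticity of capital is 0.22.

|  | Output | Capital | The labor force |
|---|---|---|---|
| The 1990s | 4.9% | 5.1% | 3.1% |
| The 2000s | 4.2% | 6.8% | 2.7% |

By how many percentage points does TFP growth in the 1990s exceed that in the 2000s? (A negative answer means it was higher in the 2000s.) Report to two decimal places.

0.76 percentage points

Labor's share = 1 − 0.22 = 0.78.
The 1990s: TFP = 4.9 − 1.122 − 2.418 = 1.36%.
The 2000s: TFP = 4.2 − 1.496 − 2.106 = 0.598%.
Difference = 1.36 − (0.598) = 0.762 pp.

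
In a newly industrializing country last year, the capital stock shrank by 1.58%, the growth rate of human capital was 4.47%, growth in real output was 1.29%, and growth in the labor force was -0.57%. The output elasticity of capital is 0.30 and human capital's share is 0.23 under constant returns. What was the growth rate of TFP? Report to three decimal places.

Labor's share = 1 − 0.3 − 0.23 = 0.47.
The capital stock: 0.3 × (-1.58) = -0.474 pp.
Human capital: 0.23 × 4.47 = 1.0281 pp.
The labor force: 0.47 × (-0.57) = -0.2679 pp.
TFP growth = 1.29 − 0.2862 = 1.0038%.

TFP grew 1.004%.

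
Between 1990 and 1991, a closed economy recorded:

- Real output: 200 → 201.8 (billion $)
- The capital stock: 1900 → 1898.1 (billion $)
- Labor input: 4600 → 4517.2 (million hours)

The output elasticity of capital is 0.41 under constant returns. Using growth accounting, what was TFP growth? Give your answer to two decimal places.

2.00%

Real output growth = (201.8 − 200) / 200 = 0.9%.
The capital stock growth = (1898.1 − 1900) / 1900 = -0.1%.
Labor input growth = (4517.2 − 4600) / 4600 = -1.8%.
Labor's share = 1 − 0.41 = 0.59.
The capital stock: 0.41 × (-0.1) = -0.041 pp.
Labor input: 0.59 × (-1.8) = -1.062 pp.
TFP growth = 0.9 + 1.103 = 2.003%.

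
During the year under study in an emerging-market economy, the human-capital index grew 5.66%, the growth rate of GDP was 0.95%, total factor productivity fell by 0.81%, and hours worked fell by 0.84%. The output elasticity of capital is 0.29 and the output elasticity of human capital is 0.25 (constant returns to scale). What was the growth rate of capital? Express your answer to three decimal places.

Labor's share = 1 − 0.29 − 0.25 = 0.46.
gY = gA + 0.25×5.66 + 0.46×(-0.84) + 0.29×g.
0.29×g = 0.95 + 0.81 − 1.0286 = 0.7314.
g = 0.7314 / 0.29 = 2.52207%.

2.522%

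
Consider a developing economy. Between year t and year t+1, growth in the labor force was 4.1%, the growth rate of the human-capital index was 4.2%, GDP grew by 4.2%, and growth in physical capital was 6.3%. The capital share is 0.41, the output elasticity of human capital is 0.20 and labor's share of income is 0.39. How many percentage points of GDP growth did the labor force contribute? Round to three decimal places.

1.599 pp

Labor's share = 1 − 0.41 − 0.2 = 0.39.
Contribution = share × growth = 0.39 × 4.1 = 1.599 pp.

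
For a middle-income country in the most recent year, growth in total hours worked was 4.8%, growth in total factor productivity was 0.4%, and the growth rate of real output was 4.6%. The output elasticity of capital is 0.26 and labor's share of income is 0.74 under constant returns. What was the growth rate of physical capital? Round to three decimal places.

Labor's share = 1 − 0.26 = 0.74.
gY = gA + 0.74×4.8 + 0.26×g.
0.26×g = 4.6 − 0.4 − 3.552 = 0.648.
g = 0.648 / 0.26 = 2.49231%.

Physical capital growth was 2.492%.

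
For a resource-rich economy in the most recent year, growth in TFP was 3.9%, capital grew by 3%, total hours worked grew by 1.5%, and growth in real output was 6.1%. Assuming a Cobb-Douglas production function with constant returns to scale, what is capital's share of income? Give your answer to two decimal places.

gY = gA + α·gK + (1−α)·gL, so gY − gA − gL = α(gK − gL).
6.1 − 3.9 − 1.5 = α × (3 − 1.5).
0.7 = 1.5 α, so α = 0.4667.

Capital's share of income is 0.47.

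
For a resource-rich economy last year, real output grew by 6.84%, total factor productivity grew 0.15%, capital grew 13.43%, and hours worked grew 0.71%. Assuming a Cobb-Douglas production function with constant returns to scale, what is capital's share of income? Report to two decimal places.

gY = gA + α·gK + (1−α)·gL, so gY − gA − gL = α(gK − gL).
6.84 − 0.15 − 0.71 = α × (13.43 − 0.71).
5.98 = 12.72 α, so α = 0.4701.

0.47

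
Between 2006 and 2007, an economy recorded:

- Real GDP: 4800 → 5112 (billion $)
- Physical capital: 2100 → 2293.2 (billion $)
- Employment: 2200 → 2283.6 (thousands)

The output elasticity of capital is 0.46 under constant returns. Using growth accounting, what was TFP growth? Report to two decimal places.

Real GDP growth = (5112 − 4800) / 4800 = 6.5%.
Physical capital growth = (2293.2 − 2100) / 2100 = 9.2%.
Employment growth = (2283.6 − 2200) / 2200 = 3.8%.
Labor's share = 1 − 0.46 = 0.54.
Physical capital: 0.46 × 9.2 = 4.232 pp.
Employment: 0.54 × 3.8 = 2.052 pp.
TFP growth = 6.5 − 6.284 = 0.216%.

TFP grew 0.22%.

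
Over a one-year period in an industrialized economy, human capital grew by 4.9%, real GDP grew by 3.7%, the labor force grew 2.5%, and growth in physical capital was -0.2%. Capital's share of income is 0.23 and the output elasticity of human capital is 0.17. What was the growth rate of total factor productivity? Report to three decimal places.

Labor's share = 1 − 0.23 − 0.17 = 0.6.
Physical capital: 0.23 × (-0.2) = -0.046 pp.
Human capital: 0.17 × 4.9 = 0.833 pp.
The labor force: 0.6 × 2.5 = 1.5 pp.
TFP growth = 3.7 − 2.287 = 1.413%.

Total factor productivity growth was 1.413%.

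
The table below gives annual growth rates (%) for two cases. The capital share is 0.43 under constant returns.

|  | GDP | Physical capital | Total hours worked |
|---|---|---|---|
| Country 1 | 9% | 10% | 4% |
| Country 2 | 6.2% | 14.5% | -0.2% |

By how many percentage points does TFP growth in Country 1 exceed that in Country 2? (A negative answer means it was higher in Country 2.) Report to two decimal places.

Labor's share = 1 − 0.43 = 0.57.
Country 1: TFP = 9 − 4.3 − 2.28 = 2.42%.
Country 2: TFP = 6.2 − 6.235 + 0.114 = 0.079%.
Difference = 2.42 − (0.079) = 2.341 pp.

2.34 percentage points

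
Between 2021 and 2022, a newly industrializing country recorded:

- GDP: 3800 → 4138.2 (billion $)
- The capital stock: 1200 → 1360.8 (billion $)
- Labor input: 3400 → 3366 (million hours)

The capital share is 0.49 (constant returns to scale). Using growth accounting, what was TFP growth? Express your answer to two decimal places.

TFP grew 2.84%.

GDP growth = (4138.2 − 3800) / 3800 = 8.9%.
The capital stock growth = (1360.8 − 1200) / 1200 = 13.4%.
Labor input growth = (3366 − 3400) / 3400 = -1%.
Labor's share = 1 − 0.49 = 0.51.
The capital stock: 0.49 × 13.4 = 6.566 pp.
Labor input: 0.51 × (-1) = -0.51 pp.
TFP growth = 8.9 − 6.056 = 2.844%.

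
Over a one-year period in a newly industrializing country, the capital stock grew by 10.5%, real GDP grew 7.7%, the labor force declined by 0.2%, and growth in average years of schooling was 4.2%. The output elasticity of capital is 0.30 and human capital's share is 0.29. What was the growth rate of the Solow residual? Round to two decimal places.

3.41%

Labor's share = 1 − 0.3 − 0.29 = 0.41.
The capital stock: 0.3 × 10.5 = 3.15 pp.
Average years of schooling: 0.29 × 4.2 = 1.218 pp.
The labor force: 0.41 × (-0.2) = -0.082 pp.
TFP growth = 7.7 − 4.286 = 3.414%.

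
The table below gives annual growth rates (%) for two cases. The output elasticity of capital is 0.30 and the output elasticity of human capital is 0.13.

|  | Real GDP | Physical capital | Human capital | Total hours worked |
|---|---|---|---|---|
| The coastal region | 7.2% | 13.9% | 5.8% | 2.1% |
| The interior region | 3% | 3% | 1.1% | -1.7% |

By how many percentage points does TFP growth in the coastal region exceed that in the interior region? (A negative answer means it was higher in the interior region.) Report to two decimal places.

-1.85 percentage points

Labor's share = 1 − 0.3 − 0.13 = 0.57.
The coastal region: TFP = 7.2 − 4.17 − 0.754 − 1.197 = 1.079%.
The interior region: TFP = 3 − 0.9 − 0.143 + 0.969 = 2.926%.
Difference = 1.079 − (2.926) = -1.847 pp.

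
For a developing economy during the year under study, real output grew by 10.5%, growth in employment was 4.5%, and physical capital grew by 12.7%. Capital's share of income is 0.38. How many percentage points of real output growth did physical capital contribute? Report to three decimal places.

Contribution = share × growth = 0.38 × 12.7 = 4.826 pp.

4.826 pp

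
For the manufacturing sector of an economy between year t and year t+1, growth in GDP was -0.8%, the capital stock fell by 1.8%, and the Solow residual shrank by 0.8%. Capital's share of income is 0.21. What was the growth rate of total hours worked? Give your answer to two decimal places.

0.48%

Labor's share = 1 − 0.21 = 0.79.
gY = gA + 0.21×(-1.8) + 0.79×g.
0.79×g = -0.8 + 0.8 + 0.378 = 0.378.
g = 0.378 / 0.79 = 0.4785%.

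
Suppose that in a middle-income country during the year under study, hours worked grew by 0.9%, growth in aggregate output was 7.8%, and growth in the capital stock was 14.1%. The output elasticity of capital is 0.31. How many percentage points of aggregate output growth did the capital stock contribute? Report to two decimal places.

Contribution = share × growth = 0.31 × 14.1 = 4.371 pp.

4.37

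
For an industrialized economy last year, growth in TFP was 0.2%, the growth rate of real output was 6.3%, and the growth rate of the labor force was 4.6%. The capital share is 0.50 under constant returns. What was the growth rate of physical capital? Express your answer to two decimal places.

7.60%

Labor's share = 1 − 0.5 = 0.5.
gY = gA + 0.5×4.6 + 0.5×g.
0.5×g = 6.3 − 0.2 − 2.3 = 3.8.
g = 3.8 / 0.5 = 7.6%.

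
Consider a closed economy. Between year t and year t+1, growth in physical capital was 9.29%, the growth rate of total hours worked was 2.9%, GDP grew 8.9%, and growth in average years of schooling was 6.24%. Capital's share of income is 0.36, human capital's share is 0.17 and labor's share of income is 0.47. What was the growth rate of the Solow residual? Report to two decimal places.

3.13%

Labor's share = 1 − 0.36 − 0.17 = 0.47.
Physical capital: 0.36 × 9.29 = 3.3444 pp.
Average years of schooling: 0.17 × 6.24 = 1.0608 pp.
Total hours worked: 0.47 × 2.9 = 1.363 pp.
TFP growth = 8.9 − 5.7682 = 3.1318%.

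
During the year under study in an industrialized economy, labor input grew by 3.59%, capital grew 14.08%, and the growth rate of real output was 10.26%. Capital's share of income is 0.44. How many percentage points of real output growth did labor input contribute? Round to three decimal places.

2.010 pp

Labor's share = 1 − 0.44 = 0.56.
Contribution = share × growth = 0.56 × 3.59 = 2.0104 pp.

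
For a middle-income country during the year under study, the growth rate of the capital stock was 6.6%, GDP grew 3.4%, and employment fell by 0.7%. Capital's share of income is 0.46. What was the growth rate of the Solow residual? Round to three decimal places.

Labor's share = 1 − 0.46 = 0.54.
The capital stock: 0.46 × 6.6 = 3.036 pp.
Employment: 0.54 × (-0.7) = -0.378 pp.
TFP growth = 3.4 − 2.658 = 0.742%.

0.742%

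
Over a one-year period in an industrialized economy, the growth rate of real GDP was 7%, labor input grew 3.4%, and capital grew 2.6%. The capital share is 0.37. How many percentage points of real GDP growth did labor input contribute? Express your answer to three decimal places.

Labor's share = 1 − 0.37 = 0.63.
Contribution = share × growth = 0.63 × 3.4 = 2.142 pp.

2.142 pp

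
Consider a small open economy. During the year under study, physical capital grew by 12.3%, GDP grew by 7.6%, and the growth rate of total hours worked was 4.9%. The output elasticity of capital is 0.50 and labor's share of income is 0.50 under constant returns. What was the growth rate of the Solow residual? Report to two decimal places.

-1.00%

Labor's share = 1 − 0.5 = 0.5.
Physical capital: 0.5 × 12.3 = 6.15 pp.
Total hours worked: 0.5 × 4.9 = 2.45 pp.
TFP growth = 7.6 − 8.6 = -1%.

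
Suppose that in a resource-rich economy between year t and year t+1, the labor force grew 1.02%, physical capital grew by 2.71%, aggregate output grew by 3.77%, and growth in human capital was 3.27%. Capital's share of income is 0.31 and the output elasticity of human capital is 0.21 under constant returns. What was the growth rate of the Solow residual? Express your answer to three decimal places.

1.754%

Labor's share = 1 − 0.31 − 0.21 = 0.48.
Physical capital: 0.31 × 2.71 = 0.8401 pp.
Human capital: 0.21 × 3.27 = 0.6867 pp.
The labor force: 0.48 × 1.02 = 0.4896 pp.
TFP growth = 3.77 − 2.0164 = 1.7536%.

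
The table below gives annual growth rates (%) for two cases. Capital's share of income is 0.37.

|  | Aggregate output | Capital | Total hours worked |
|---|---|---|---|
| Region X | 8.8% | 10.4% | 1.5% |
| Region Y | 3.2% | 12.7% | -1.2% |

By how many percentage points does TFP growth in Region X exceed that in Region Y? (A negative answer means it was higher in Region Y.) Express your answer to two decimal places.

4.75 percentage points

Labor's share = 1 − 0.37 = 0.63.
Region X: TFP = 8.8 − 3.848 − 0.945 = 4.007%.
Region Y: TFP = 3.2 − 4.699 + 0.756 = -0.743%.
Difference = 4.007 − (-0.743) = 4.75 pp.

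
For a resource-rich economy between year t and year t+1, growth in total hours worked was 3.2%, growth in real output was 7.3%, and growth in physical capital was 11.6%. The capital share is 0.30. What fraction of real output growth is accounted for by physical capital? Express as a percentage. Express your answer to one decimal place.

Physical capital contributed 0.3 × 11.6 = 3.48 pp.
Share of growth = 3.48 / 7.3 × 100 = 47.671%.

47.7%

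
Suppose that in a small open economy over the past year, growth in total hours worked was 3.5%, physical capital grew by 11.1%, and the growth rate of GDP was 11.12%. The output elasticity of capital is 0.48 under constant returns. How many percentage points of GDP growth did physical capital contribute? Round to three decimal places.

Contribution = share × growth = 0.48 × 11.1 = 5.328 pp.

5.328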